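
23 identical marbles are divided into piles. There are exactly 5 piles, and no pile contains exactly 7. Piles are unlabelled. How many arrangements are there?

Direct enumeration gives 107 partitions.

107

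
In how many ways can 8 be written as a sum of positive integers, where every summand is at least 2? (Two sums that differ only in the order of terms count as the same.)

7

Listing the qualifying partitions of 8:
8
6 + 2
5 + 3
4 + 4
4 + 2 + 2
3 + 3 + 2
2 + 2 + 2 + 2
Counting gives 7.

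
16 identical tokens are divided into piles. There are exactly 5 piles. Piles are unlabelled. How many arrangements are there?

A partial list (first 12 by largest part):
1+1+1+1+12
1+1+1+2+11
1+1+1+3+10
1+1+2+2+10
1+1+1+4+9
1+1+2+3+9
1+2+2+2+9
1+1+1+5+8
1+1+2+4+8
1+1+3+3+8
1+2+2+3+8
2+2+2+2+8
…and 25 more, for 37 total.

37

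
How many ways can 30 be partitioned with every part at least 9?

11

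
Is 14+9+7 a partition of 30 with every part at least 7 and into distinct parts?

Yes

The parts sum to 30, and the condition 'every summand is at least 7' holds; the condition 'all summands are distinct' holds.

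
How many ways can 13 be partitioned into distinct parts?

18

Listing the qualifying partitions of 13:
13
12,1
11,2
10,3
10,2,1
9,4
9,3,1
8,5
8,4,1
8,3,2
7,6
7,5,1
7,4,2
7,3,2,1
6,5,2
6,4,3
6,4,2,1
5,4,3,1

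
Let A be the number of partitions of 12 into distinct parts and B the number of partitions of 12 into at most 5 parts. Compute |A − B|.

32

Partitions of 12 into distinct parts: 15.
Partitions of 12 into at most 5 parts: 47.
|15 − 47| = 32.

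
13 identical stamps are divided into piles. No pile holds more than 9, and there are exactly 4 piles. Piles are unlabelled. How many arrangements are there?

The partitions of 13 that satisfy the conditions:
9 + 2 + 1 + 1
8 + 3 + 1 + 1
8 + 2 + 2 + 1
7 + 4 + 1 + 1
7 + 3 + 2 + 1
7 + 2 + 2 + 2
6 + 5 + 1 + 1
6 + 4 + 2 + 1
6 + 3 + 3 + 1
6 + 3 + 2 + 2
5 + 5 + 2 + 1
5 + 4 + 3 + 1
5 + 4 + 2 + 2
5 + 3 + 3 + 2
4 + 4 + 4 + 1
4 + 4 + 3 + 2
4 + 3 + 3 + 3

17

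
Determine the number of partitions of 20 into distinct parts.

64

A partial list (first 12 by largest part):
20
19, 1
18, 2
17, 3
17, 2, 1
16, 4
16, 3, 1
15, 5
15, 4, 1
15, 3, 2
14, 6
14, 5, 1
…and 52 more, for 64 total.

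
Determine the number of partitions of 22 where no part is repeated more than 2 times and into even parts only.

There are too many to list fully; the first 12 (by largest part) are:
22
20+2
18+4
18+2+2
16+6
16+4+2
14+8
14+6+2
14+4+4
14+4+2+2
12+10
12+8+2
…and 15 more, for 27 total.

27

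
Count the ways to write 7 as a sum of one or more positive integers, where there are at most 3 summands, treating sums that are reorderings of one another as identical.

8

Enumerating:
7
6,1
5,2
5,1,1
4,3
4,2,1
3,3,1
3,2,2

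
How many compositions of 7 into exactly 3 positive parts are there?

15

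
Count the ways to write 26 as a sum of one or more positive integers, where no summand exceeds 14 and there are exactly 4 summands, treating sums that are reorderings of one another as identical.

95

There are 95 such partitions.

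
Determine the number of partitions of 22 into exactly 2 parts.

11

Enumerating:
1 + 21
2 + 20
3 + 19
4 + 18
5 + 17
6 + 16
7 + 15
8 + 14
9 + 13
10 + 12
11 + 11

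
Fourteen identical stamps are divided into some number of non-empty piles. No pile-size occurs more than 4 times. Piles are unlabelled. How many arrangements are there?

100

Direct enumeration gives 100 partitions.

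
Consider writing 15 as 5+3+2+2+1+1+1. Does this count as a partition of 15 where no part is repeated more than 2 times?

The parts sum to 15, and the condition 'no summand is used more than 2 times' is violated.

No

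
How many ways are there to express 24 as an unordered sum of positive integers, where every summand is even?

77

There are 77 such partitions.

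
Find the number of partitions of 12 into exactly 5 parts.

13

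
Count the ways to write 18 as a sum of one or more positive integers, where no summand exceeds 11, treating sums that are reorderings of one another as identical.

Counting exhaustively, 355 partitions satisfy the conditions.

355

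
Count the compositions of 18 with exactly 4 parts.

By stars and bars with positive parts, the count is C(17,3) = 680.

680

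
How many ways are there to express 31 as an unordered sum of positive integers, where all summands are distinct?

340

A full systematic count gives 340.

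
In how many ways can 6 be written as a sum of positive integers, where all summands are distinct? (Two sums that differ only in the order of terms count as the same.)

Listing the qualifying partitions of 6:
6
1,5
2,4
1,2,3
Counting gives 4.

4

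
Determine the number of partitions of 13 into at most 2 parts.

The partitions of 13 that satisfy the conditions:
13
12, 1
11, 2
10, 3
9, 4
8, 5
7, 6

7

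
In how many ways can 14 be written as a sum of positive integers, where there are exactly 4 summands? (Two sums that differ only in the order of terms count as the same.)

Listing the qualifying partitions of 14:
11+1+1+1
10+2+1+1
9+3+1+1
9+2+2+1
8+4+1+1
8+3+2+1
8+2+2+2
7+5+1+1
7+4+2+1
7+3+3+1
7+3+2+2
6+6+1+1
6+5+2+1
6+4+3+1
6+4+2+2
6+3+3+2
5+5+3+1
5+5+2+2
5+4+4+1
5+4+3+2
5+3+3+3
4+4+4+2
4+4+3+3

23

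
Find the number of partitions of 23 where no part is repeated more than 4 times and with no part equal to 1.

221

A full systematic count gives 221.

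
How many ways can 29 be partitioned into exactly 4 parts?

185

Systematic enumeration (by largest part, then next-largest, …) yields 185.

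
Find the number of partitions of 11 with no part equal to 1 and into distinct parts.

7

Enumerating:
11
9, 2
8, 3
7, 4
6, 5
6, 3, 2
5, 4, 2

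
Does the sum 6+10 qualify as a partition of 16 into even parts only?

Yes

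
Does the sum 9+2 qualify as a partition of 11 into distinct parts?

The parts sum to 11, and the condition 'all summands are distinct' holds.

Yes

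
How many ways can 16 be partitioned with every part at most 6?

136

Systematic enumeration (by largest part, then next-largest, …) yields 136.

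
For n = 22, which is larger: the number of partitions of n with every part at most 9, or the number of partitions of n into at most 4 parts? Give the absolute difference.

596

Partitions of 22 with every part at most 9: 732.
Partitions of 22 into at most 4 parts: 136.
|732 − 136| = 596.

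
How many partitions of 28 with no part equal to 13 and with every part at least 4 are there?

Counting exhaustively, 92 partitions satisfy the conditions.

92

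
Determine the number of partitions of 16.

Enumerating by decreasing first part gives 231 partitions in all.

231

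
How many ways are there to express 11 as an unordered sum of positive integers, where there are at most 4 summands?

There are too many to list fully; the first 12 (by largest part) are:
11
10, 1
9, 2
9, 1, 1
8, 3
8, 2, 1
8, 1, 1, 1
7, 4
7, 3, 1
7, 2, 2
7, 2, 1, 1
6, 5
…and 15 more, for 27 total.

27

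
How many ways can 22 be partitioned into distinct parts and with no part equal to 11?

78

Systematic enumeration (by largest part, then next-largest, …) yields 78.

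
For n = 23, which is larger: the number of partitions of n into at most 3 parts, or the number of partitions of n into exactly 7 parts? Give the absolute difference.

Partitions of 23 into at most 3 parts: 56.
Partitions of 23 into exactly 7 parts: 164.
|56 − 164| = 108.

108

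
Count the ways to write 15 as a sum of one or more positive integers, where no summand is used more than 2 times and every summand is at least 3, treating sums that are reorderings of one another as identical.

13

They are:
15
12,3
11,4
10,5
9,6
9,3,3
8,7
8,4,3
7,5,3
7,4,4
6,6,3
6,5,4
5,4,3,3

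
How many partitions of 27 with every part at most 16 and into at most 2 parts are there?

3

Listing the qualifying partitions of 27:
16, 11
15, 12
14, 13
That's 3 in total.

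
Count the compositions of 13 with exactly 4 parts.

A composition of 13 into 4 positive parts is chosen by placing 3 dividers among the 12 gaps between 13 units: C(12,3) = 220.

220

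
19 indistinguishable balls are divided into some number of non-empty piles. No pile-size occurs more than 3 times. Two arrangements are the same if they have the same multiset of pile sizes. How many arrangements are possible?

258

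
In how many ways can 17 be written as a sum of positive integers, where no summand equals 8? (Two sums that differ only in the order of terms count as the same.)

Counting exhaustively, 267 partitions satisfy the conditions.

267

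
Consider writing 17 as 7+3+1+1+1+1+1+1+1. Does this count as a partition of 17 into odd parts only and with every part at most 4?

No

The parts sum to 17, and the condition 'no summand exceeds 4' is violated.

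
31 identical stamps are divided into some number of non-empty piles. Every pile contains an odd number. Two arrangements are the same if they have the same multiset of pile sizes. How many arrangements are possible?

340

Enumerating by decreasing first part gives 340 partitions in all.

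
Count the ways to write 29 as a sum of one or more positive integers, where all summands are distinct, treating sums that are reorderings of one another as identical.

256

Enumerating by decreasing first part gives 256 partitions in all.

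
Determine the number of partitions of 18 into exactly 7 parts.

49

A partial list (first 12 by largest part):
1+1+1+1+1+1+12
1+1+1+1+1+2+11
1+1+1+1+1+3+10
1+1+1+1+2+2+10
1+1+1+1+1+4+9
1+1+1+1+2+3+9
1+1+1+2+2+2+9
1+1+1+1+1+5+8
1+1+1+1+2+4+8
1+1+1+1+3+3+8
1+1+1+2+2+3+8
1+1+2+2+2+2+8
…and 37 more, for 49 total.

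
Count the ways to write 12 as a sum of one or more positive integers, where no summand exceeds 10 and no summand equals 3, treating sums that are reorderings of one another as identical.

45

A partial list (first 12 by largest part):
10,2
10,1,1
9,2,1
9,1,1,1
8,4
8,2,2
8,2,1,1
8,1,1,1,1
7,5
7,4,1
7,2,2,1
7,2,1,1,1
…and 33 more, for 45 total.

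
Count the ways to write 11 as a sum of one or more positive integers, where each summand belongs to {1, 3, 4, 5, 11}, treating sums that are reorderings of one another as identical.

Listing the qualifying partitions of 11:
11
1 + 5 + 5
1 + 1 + 4 + 5
3 + 3 + 5
1 + 1 + 1 + 3 + 5
1 + 1 + 1 + 1 + 1 + 1 + 5
3 + 4 + 4
1 + 1 + 1 + 4 + 4
1 + 3 + 3 + 4
1 + 1 + 1 + 1 + 3 + 4
1 + 1 + 1 + 1 + 1 + 1 + 1 + 4
1 + 1 + 3 + 3 + 3
1 + 1 + 1 + 1 + 1 + 3 + 3
1 + 1 + 1 + 1 + 1 + 1 + 1 + 1 + 3
1 + 1 + 1 + 1 + 1 + 1 + 1 + 1 + 1 + 1 + 1
That's 15 in total.

15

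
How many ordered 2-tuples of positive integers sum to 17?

16

Equivalently, choose which 1 of the 16 gaps become plus signs: C(16,1) = 16.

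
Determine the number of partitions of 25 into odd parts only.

142

Counting exhaustively, 142 partitions satisfy the conditions.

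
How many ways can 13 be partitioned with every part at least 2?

24

Enumerating:
13
11+2
10+3
9+4
9+2+2
8+5
8+3+2
7+6
7+4+2
7+3+3
7+2+2+2
6+5+2
6+4+3
6+3+2+2
5+5+3
5+4+4
5+4+2+2
5+3+3+2
5+2+2+2+2
4+4+3+2
4+3+3+3
4+3+2+2+2
3+3+3+2+2
3+2+2+2+2+2
Counting gives 24.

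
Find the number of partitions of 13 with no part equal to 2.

45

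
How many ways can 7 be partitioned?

15

The partitions of 7 that satisfy the conditions:
7
6+1
5+2
5+1+1
4+3
4+2+1
4+1+1+1
3+3+1
3+2+2
3+2+1+1
3+1+1+1+1
2+2+2+1
2+2+1+1+1
2+1+1+1+1+1
1+1+1+1+1+1+1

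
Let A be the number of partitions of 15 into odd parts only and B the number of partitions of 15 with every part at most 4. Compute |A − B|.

27

Partitions of 15 into odd parts only: 27.
Partitions of 15 with every part at most 4: 54.
|27 − 54| = 27.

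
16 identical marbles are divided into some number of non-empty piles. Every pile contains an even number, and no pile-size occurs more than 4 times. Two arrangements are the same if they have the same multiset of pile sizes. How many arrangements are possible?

The partitions of 16 that satisfy the conditions:
16
14,2
12,4
12,2,2
10,6
10,4,2
10,2,2,2
8,8
8,6,2
8,4,4
8,4,2,2
8,2,2,2,2
6,6,4
6,6,2,2
6,4,4,2
6,4,2,2,2
4,4,4,4
4,4,4,2,2
4,4,2,2,2,2

19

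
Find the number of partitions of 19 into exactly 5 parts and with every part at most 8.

43

There are too many to list fully; the first 12 (by largest part) are:
8, 8, 1, 1, 1
8, 7, 2, 1, 1
8, 6, 3, 1, 1
8, 6, 2, 2, 1
8, 5, 4, 1, 1
8, 5, 3, 2, 1
8, 5, 2, 2, 2
8, 4, 4, 2, 1
8, 4, 3, 3, 1
8, 4, 3, 2, 2
8, 3, 3, 3, 2
7, 7, 3, 1, 1
…and 31 more, for 43 total.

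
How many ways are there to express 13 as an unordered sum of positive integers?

101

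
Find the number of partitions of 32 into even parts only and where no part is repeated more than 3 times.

Direct enumeration gives 132 partitions.

132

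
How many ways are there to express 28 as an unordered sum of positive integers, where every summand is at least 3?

Systematic enumeration (by largest part, then next-largest, …) yields 230.

230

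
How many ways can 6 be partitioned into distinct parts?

They are:
6
1,5
2,4
1,2,3

4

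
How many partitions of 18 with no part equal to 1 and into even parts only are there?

There are too many to list fully; the first 12 (by largest part) are:
18
16,2
14,4
14,2,2
12,6
12,4,2
12,2,2,2
10,8
10,6,2
10,4,4
10,4,2,2
10,2,2,2,2
…and 18 more, for 30 total.

30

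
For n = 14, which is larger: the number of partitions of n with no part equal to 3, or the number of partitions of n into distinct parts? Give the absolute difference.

Partitions of 14 with no part equal to 3: 79.
Partitions of 14 into distinct parts: 22.
|79 − 22| = 57.

57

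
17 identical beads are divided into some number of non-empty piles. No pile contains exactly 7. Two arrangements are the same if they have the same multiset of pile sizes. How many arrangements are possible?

Enumerating by decreasing first part gives 255 partitions in all.

255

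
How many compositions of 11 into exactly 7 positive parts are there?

210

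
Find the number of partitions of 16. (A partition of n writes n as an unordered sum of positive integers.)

Counting exhaustively, 231 partitions satisfy the conditions.

231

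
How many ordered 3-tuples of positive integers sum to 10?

A composition of 10 into 3 positive parts is chosen by placing 2 dividers among the 9 gaps between 10 units: C(9,2) = 36.

36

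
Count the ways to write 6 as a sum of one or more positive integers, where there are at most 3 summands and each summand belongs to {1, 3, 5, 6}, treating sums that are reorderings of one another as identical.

They are:
6
5 + 1
3 + 3

3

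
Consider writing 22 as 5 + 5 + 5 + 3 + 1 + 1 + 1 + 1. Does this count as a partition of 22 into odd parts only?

The parts sum to 22, and the condition 'every summand is odd' holds.

Yes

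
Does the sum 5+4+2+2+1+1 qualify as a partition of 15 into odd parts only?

The parts sum to 15, and the condition 'every summand is odd' is violated.

No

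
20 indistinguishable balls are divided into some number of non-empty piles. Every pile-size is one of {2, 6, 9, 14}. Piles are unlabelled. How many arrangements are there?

They are:
14+6
14+2+2+2
9+9+2
6+6+6+2
6+6+2+2+2+2
6+2+2+2+2+2+2+2
2+2+2+2+2+2+2+2+2+2

7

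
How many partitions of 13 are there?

Systematic enumeration (by largest part, then next-largest, …) yields 101.

101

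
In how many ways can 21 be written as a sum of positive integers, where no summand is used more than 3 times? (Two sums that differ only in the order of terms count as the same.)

395

Counting exhaustively, 395 partitions satisfy the conditions.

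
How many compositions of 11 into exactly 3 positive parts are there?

A composition of 11 into 3 positive parts is chosen by placing 2 dividers among the 10 gaps between 11 units: C(10,2) = 45.

45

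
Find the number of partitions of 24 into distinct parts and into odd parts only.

11

Listing the qualifying partitions of 24:
23, 1
21, 3
19, 5
17, 7
15, 9
15, 5, 3, 1
13, 11
13, 7, 3, 1
11, 9, 3, 1
11, 7, 5, 1
9, 7, 5, 3
Counting gives 11.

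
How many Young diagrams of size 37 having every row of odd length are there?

Direct enumeration gives 760 partitions.

760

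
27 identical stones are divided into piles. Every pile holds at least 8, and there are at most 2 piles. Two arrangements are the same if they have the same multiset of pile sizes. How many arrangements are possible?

7

The partitions of 27 that satisfy the conditions:
27
19, 8
18, 9
17, 10
16, 11
15, 12
14, 13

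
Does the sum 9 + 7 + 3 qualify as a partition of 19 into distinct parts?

The parts sum to 19, and the condition 'all summands are distinct' holds.

Yes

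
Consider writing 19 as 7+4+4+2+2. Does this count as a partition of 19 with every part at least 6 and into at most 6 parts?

No

The parts sum to 19, and the condition 'every summand is at least 6' is violated.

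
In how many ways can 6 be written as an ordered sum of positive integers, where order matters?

The number of compositions of n is 2^(n−1); here 2^5 = 32.

32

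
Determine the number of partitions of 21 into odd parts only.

76

Direct enumeration gives 76 partitions.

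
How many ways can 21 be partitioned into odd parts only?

76

There are 76 such partitions.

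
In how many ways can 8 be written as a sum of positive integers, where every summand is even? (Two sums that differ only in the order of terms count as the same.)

5

Listing the qualifying partitions of 8:
8
6+2
4+4
4+2+2
2+2+2+2
That's 5 in total.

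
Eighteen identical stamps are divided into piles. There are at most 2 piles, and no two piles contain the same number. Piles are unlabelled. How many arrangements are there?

9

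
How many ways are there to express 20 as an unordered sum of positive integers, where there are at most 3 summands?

A partial list (first 12 by largest part):
20
19, 1
18, 2
18, 1, 1
17, 3
17, 2, 1
16, 4
16, 3, 1
16, 2, 2
15, 5
15, 4, 1
15, 3, 2
…and 32 more, for 44 total.

44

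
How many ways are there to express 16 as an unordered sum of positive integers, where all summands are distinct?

A partial list (first 12 by largest part):
16
15+1
14+2
13+3
13+2+1
12+4
12+3+1
11+5
11+4+1
11+3+2
10+6
10+5+1
…and 20 more, for 32 total.

32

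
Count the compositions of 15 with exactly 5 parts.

Equivalently, choose which 4 of the 14 gaps become plus signs: C(14,4) = 1001.

1001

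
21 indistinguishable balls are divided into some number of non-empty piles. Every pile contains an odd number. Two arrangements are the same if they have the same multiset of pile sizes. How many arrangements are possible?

A full systematic count gives 76.

76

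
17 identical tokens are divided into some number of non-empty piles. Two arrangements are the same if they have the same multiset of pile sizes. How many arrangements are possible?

297

Counting exhaustively, 297 partitions satisfy the conditions.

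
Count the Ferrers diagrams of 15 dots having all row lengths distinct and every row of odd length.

4

They are:
15
1,3,11
1,5,9
3,5,7
Counting gives 4.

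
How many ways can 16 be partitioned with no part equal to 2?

96

A full systematic count gives 96.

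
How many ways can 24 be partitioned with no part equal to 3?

783

Systematic enumeration (by largest part, then next-largest, …) yields 783.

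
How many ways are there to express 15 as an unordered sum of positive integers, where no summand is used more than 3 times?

There are 105 such partitions.

105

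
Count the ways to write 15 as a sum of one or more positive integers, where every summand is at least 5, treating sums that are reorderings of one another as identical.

The partitions of 15 that satisfy the conditions:
15
10 + 5
9 + 6
8 + 7
5 + 5 + 5
That's 5 in total.

5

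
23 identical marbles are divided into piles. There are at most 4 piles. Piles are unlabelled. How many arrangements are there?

150

Counting exhaustively, 150 partitions satisfy the conditions.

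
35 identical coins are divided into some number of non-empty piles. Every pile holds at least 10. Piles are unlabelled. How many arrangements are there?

14

They are:
35
25+10
24+11
23+12
22+13
21+14
20+15
19+16
18+17
15+10+10
14+11+10
13+12+10
13+11+11
12+12+11
That's 14 in total.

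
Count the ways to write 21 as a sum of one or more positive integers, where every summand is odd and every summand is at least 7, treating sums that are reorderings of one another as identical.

2

They are:
21
7 + 7 + 7
Counting gives 2.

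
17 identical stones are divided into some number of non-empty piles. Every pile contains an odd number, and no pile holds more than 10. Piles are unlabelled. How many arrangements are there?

30

A partial list (first 12 by largest part):
9, 7, 1
9, 5, 3
9, 5, 1, 1, 1
9, 3, 3, 1, 1
9, 3, 1, 1, 1, 1, 1
9, 1, 1, 1, 1, 1, 1, 1, 1
7, 7, 3
7, 7, 1, 1, 1
7, 5, 5
7, 5, 3, 1, 1
7, 5, 1, 1, 1, 1, 1
7, 3, 3, 3, 1
…and 18 more, for 30 total.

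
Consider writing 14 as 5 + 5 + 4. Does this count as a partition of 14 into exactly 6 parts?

No

The parts sum to 14, and the condition 'there are exactly 6 summands' is violated.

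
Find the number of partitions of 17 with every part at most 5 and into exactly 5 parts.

11

Listing the qualifying partitions of 17:
5 + 5 + 5 + 1 + 1
5 + 5 + 4 + 2 + 1
5 + 5 + 3 + 3 + 1
5 + 5 + 3 + 2 + 2
5 + 4 + 4 + 3 + 1
5 + 4 + 4 + 2 + 2
5 + 4 + 3 + 3 + 2
5 + 3 + 3 + 3 + 3
4 + 4 + 4 + 4 + 1
4 + 4 + 4 + 3 + 2
4 + 4 + 3 + 3 + 3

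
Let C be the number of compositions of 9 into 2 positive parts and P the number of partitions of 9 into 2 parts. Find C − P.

4

Ordered (compositions into 2 parts): C(8,1) = 8.
Partitions of 9 into exactly 2 parts: 4.
Difference: 8 − 4 = 4.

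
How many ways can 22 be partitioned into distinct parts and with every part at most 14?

70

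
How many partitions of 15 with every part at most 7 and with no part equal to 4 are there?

82

Direct enumeration gives 82 partitions.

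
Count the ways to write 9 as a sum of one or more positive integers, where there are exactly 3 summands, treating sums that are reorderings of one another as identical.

Enumerating:
1 + 1 + 7
1 + 2 + 6
1 + 3 + 5
2 + 2 + 5
1 + 4 + 4
2 + 3 + 4
3 + 3 + 3
That's 7 in total.

7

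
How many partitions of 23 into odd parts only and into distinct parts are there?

9

They are:
23
19+3+1
17+5+1
15+7+1
15+5+3
13+9+1
13+7+3
11+9+3
11+7+5
Counting gives 9.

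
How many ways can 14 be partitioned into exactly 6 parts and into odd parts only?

5

Enumerating:
1,1,1,1,1,9
1,1,1,1,3,7
1,1,1,1,5,5
1,1,1,3,3,5
1,1,3,3,3,3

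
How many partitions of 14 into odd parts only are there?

22

They are:
13+1
11+3
11+1+1+1
9+5
9+3+1+1
9+1+1+1+1+1
7+7
7+5+1+1
7+3+3+1
7+3+1+1+1+1
7+1+1+1+1+1+1+1
5+5+3+1
5+5+1+1+1+1
5+3+3+3
5+3+3+1+1+1
5+3+1+1+1+1+1+1
5+1+1+1+1+1+1+1+1+1
3+3+3+3+1+1
3+3+3+1+1+1+1+1
3+3+1+1+1+1+1+1+1+1
3+1+1+1+1+1+1+1+1+1+1+1
1+1+1+1+1+1+1+1+1+1+1+1+1+1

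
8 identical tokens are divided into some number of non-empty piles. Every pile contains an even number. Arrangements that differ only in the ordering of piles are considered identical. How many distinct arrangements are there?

They are:
8
2,6
4,4
2,2,4
2,2,2,2
Counting gives 5.

5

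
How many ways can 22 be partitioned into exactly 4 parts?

Direct enumeration gives 84 partitions.

84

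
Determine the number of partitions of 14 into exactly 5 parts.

Listing the qualifying partitions of 14:
1, 1, 1, 1, 10
1, 1, 1, 2, 9
1, 1, 1, 3, 8
1, 1, 2, 2, 8
1, 1, 1, 4, 7
1, 1, 2, 3, 7
1, 2, 2, 2, 7
1, 1, 1, 5, 6
1, 1, 2, 4, 6
1, 1, 3, 3, 6
1, 2, 2, 3, 6
2, 2, 2, 2, 6
1, 1, 2, 5, 5
1, 1, 3, 4, 5
1, 2, 2, 4, 5
1, 2, 3, 3, 5
2, 2, 2, 3, 5
1, 1, 4, 4, 4
1, 2, 3, 4, 4
2, 2, 2, 4, 4
1, 3, 3, 3, 4
2, 2, 3, 3, 4
2, 3, 3, 3, 3

23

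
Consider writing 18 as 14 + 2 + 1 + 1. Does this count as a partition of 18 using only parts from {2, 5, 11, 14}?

The parts sum to 18, and the condition 'each summand belongs to {2, 5, 11, 14}' is violated.

No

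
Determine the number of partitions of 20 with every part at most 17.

623

There are 623 such partitions.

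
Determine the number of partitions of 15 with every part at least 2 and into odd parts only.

5

Enumerating:
15
9,3,3
7,5,3
5,5,5
3,3,3,3,3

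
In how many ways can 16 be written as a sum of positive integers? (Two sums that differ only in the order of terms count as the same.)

231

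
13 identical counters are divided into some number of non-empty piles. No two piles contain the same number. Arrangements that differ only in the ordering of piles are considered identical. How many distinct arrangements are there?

18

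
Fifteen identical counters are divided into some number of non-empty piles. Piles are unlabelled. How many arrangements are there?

176

Systematic enumeration (by largest part, then next-largest, …) yields 176.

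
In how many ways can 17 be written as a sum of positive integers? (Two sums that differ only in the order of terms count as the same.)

There are 297 such partitions.

297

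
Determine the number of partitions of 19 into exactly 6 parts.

71

Systematic enumeration (by largest part, then next-largest, …) yields 71.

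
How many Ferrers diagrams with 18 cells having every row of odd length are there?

There are too many to list fully; the first 12 (by largest part) are:
17 + 1
15 + 3
15 + 1 + 1 + 1
13 + 5
13 + 3 + 1 + 1
13 + 1 + 1 + 1 + 1 + 1
11 + 7
11 + 5 + 1 + 1
11 + 3 + 3 + 1
11 + 3 + 1 + 1 + 1 + 1
11 + 1 + 1 + 1 + 1 + 1 + 1 + 1
9 + 9
…and 34 more, for 46 total.

46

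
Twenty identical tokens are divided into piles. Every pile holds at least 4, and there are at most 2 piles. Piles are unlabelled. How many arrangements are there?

8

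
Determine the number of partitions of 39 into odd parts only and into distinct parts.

41

A partial list (first 12 by largest part):
39
35 + 3 + 1
33 + 5 + 1
31 + 7 + 1
31 + 5 + 3
29 + 9 + 1
29 + 7 + 3
27 + 11 + 1
27 + 9 + 3
27 + 7 + 5
25 + 13 + 1
25 + 11 + 3
…and 29 more, for 41 total.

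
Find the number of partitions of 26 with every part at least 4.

There are too many to list fully; the first 12 (by largest part) are:
26
22, 4
21, 5
20, 6
19, 7
18, 8
18, 4, 4
17, 9
17, 5, 4
16, 10
16, 6, 4
16, 5, 5
…and 58 more, for 70 total.

70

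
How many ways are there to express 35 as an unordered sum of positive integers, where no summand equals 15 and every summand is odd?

Enumerating by decreasing first part gives 521 partitions in all.

521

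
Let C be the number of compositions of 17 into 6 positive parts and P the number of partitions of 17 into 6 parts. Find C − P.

4324

Compositions: C(16,5) = 4368.
Unordered (partitions into 6 parts): 44.
Difference: 4368 − 44 = 4324.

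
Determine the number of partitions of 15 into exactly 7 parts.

Enumerating:
9+1+1+1+1+1+1
8+2+1+1+1+1+1
7+3+1+1+1+1+1
7+2+2+1+1+1+1
6+4+1+1+1+1+1
6+3+2+1+1+1+1
6+2+2+2+1+1+1
5+5+1+1+1+1+1
5+4+2+1+1+1+1
5+3+3+1+1+1+1
5+3+2+2+1+1+1
5+2+2+2+2+1+1
4+4+3+1+1+1+1
4+4+2+2+1+1+1
4+3+3+2+1+1+1
4+3+2+2+2+1+1
4+2+2+2+2+2+1
3+3+3+3+1+1+1
3+3+3+2+2+1+1
3+3+2+2+2+2+1
3+2+2+2+2+2+2

21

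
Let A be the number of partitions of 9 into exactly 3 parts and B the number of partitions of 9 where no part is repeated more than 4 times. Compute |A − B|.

Partitions of 9 into exactly 3 parts: 7.
Partitions of 9 where no part is repeated more than 4 times: 25.
|7 − 25| = 18.

18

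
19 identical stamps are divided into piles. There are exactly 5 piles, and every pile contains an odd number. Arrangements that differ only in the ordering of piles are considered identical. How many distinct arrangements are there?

Listing the qualifying partitions of 19:
15 + 1 + 1 + 1 + 1
13 + 3 + 1 + 1 + 1
11 + 5 + 1 + 1 + 1
11 + 3 + 3 + 1 + 1
9 + 7 + 1 + 1 + 1
9 + 5 + 3 + 1 + 1
9 + 3 + 3 + 3 + 1
7 + 7 + 3 + 1 + 1
7 + 5 + 5 + 1 + 1
7 + 5 + 3 + 3 + 1
7 + 3 + 3 + 3 + 3
5 + 5 + 5 + 3 + 1
5 + 5 + 3 + 3 + 3
Counting gives 13.

13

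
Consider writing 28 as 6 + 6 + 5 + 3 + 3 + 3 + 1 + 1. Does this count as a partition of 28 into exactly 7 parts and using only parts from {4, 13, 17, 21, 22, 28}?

No

The parts sum to 28, and the condition 'there are exactly 7 summands' is violated.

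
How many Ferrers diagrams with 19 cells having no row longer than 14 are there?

478

Counting exhaustively, 478 partitions satisfy the conditions.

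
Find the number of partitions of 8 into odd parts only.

6

Enumerating:
7,1
5,3
5,1,1,1
3,3,1,1
3,1,1,1,1,1
1,1,1,1,1,1,1,1
Counting gives 6.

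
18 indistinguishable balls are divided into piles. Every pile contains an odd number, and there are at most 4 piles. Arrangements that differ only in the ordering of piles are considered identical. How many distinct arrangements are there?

16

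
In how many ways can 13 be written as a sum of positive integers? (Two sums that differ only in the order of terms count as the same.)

101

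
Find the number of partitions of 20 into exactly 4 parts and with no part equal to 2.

37

There are too many to list fully; the first 12 (by largest part) are:
1 + 1 + 1 + 17
1 + 1 + 3 + 15
1 + 1 + 4 + 14
1 + 1 + 5 + 13
1 + 3 + 3 + 13
1 + 1 + 6 + 12
1 + 3 + 4 + 12
1 + 1 + 7 + 11
1 + 3 + 5 + 11
1 + 4 + 4 + 11
3 + 3 + 3 + 11
1 + 1 + 8 + 10
…and 25 more, for 37 total.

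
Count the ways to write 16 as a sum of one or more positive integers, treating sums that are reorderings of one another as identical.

231

Systematic enumeration (by largest part, then next-largest, …) yields 231.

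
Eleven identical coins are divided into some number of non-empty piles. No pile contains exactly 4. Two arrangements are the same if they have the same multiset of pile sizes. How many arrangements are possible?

41

There are too many to list fully; the first 12 (by largest part) are:
11
1 + 10
2 + 9
1 + 1 + 9
3 + 8
1 + 2 + 8
1 + 1 + 1 + 8
1 + 3 + 7
2 + 2 + 7
1 + 1 + 2 + 7
1 + 1 + 1 + 1 + 7
5 + 6
…and 29 more, for 41 total.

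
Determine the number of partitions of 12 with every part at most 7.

65

A partial list (first 12 by largest part):
7,5
7,4,1
7,3,2
7,3,1,1
7,2,2,1
7,2,1,1,1
7,1,1,1,1,1
6,6
6,5,1
6,4,2
6,4,1,1
6,3,3
…and 53 more, for 65 total.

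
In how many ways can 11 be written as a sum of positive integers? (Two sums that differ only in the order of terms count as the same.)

There are too many to list fully; the first 12 (by largest part) are:
11
10, 1
9, 2
9, 1, 1
8, 3
8, 2, 1
8, 1, 1, 1
7, 4
7, 3, 1
7, 2, 2
7, 2, 1, 1
7, 1, 1, 1, 1
…and 44 more, for 56 total.

56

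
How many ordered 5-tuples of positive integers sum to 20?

3876

By stars and bars with positive parts, the count is C(19,4) = 3876.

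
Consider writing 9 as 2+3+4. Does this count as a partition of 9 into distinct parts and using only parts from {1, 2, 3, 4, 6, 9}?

Yes

The parts sum to 9, and the condition 'all summands are distinct' holds; the condition 'each summand belongs to {1, 2, 3, 4, 6, 9}' holds.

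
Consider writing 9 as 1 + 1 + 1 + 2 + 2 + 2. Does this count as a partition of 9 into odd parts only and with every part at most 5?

The parts sum to 9, and the condition 'every summand is odd' is violated.

No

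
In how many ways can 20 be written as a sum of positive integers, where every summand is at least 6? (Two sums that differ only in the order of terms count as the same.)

8

Listing the qualifying partitions of 20:
20
14+6
13+7
12+8
11+9
10+10
8+6+6
7+7+6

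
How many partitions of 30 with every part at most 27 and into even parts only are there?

174

Counting exhaustively, 174 partitions satisfy the conditions.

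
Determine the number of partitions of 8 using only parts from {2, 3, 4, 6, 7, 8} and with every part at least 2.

6

The partitions of 8 that satisfy the conditions:
8
2, 6
4, 4
2, 2, 4
2, 3, 3
2, 2, 2, 2
Counting gives 6.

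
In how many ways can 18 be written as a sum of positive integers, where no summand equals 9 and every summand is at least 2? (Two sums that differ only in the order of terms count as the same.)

Direct enumeration gives 80 partitions.

80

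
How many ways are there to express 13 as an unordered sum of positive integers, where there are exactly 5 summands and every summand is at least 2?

3

Listing the qualifying partitions of 13:
2, 2, 2, 2, 5
2, 2, 2, 3, 4
2, 2, 3, 3, 3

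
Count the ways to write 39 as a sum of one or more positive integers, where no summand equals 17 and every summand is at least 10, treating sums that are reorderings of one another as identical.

Enumerating:
39
10,29
11,28
12,27
13,26
14,25
15,24
16,23
18,21
19,20
10,10,19
10,11,18
10,13,16
11,12,16
10,14,15
11,13,15
12,12,15
11,14,14
12,13,14
13,13,13

20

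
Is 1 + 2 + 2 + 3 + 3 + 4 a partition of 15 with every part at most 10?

Yes

The parts sum to 15, and the condition 'no summand exceeds 10' holds.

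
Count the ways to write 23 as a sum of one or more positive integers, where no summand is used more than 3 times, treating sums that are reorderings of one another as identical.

A full systematic count gives 592.

592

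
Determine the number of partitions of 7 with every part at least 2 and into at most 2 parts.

3

The partitions of 7 that satisfy the conditions:
7
5,2
4,3
That's 3 in total.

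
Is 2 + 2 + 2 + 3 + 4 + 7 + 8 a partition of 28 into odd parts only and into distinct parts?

The parts sum to 28, and the condition 'every summand is odd' is violated.

No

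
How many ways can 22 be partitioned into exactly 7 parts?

131

Enumerating by decreasing first part gives 131 partitions in all.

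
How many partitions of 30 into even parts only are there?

176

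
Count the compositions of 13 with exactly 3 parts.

By stars and bars with positive parts, the count is C(12,2) = 66.

66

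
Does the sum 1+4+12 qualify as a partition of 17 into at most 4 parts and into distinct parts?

The parts sum to 17, and the condition 'there are at most 4 summands' holds; the condition 'all summands are distinct' holds.

Yes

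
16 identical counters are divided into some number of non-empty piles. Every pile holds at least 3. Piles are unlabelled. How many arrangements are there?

21

Enumerating:
16
13,3
12,4
11,5
10,6
10,3,3
9,7
9,4,3
8,8
8,5,3
8,4,4
7,6,3
7,5,4
7,3,3,3
6,6,4
6,5,5
6,4,3,3
5,5,3,3
5,4,4,3
4,4,4,4
4,3,3,3,3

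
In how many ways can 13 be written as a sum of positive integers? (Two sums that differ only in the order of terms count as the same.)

101

A full systematic count gives 101.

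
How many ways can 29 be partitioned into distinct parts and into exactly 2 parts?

14

Listing the qualifying partitions of 29:
1, 28
2, 27
3, 26
4, 25
5, 24
6, 23
7, 22
8, 21
9, 20
10, 19
11, 18
12, 17
13, 16
14, 15
That's 14 in total.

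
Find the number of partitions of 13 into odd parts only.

They are:
13
11+1+1
9+3+1
9+1+1+1+1
7+5+1
7+3+3
7+3+1+1+1
7+1+1+1+1+1+1
5+5+3
5+5+1+1+1
5+3+3+1+1
5+3+1+1+1+1+1
5+1+1+1+1+1+1+1+1
3+3+3+3+1
3+3+3+1+1+1+1
3+3+1+1+1+1+1+1+1
3+1+1+1+1+1+1+1+1+1+1
1+1+1+1+1+1+1+1+1+1+1+1+1
That's 18 in total.

18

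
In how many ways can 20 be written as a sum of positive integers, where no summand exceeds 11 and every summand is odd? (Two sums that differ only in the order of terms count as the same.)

There are too many to list fully; the first 12 (by largest part) are:
9,11
1,1,7,11
1,3,5,11
1,1,1,1,5,11
3,3,3,11
1,1,1,3,3,11
1,1,1,1,1,1,3,11
1,1,1,1,1,1,1,1,1,11
1,1,9,9
1,3,7,9
1,1,1,1,7,9
1,5,5,9
…and 41 more, for 53 total.

53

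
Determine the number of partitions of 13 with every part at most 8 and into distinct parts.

11

Enumerating:
5, 8
1, 4, 8
2, 3, 8
6, 7
1, 5, 7
2, 4, 7
1, 2, 3, 7
2, 5, 6
3, 4, 6
1, 2, 4, 6
1, 3, 4, 5
That's 11 in total.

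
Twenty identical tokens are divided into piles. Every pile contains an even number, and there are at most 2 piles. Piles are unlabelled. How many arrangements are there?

6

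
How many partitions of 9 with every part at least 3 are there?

Listing the qualifying partitions of 9:
9
6, 3
5, 4
3, 3, 3

4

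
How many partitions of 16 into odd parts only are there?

32

There are too many to list fully; the first 12 (by largest part) are:
1 + 15
3 + 13
1 + 1 + 1 + 13
5 + 11
1 + 1 + 3 + 11
1 + 1 + 1 + 1 + 1 + 11
7 + 9
1 + 1 + 5 + 9
1 + 3 + 3 + 9
1 + 1 + 1 + 1 + 3 + 9
1 + 1 + 1 + 1 + 1 + 1 + 1 + 9
1 + 1 + 7 + 7
…and 20 more, for 32 total.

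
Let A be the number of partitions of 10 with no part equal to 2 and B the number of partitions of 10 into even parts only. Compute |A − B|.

13

Partitions of 10 with no part equal to 2: 20.
Partitions of 10 into even parts only: 7.
|20 − 7| = 13.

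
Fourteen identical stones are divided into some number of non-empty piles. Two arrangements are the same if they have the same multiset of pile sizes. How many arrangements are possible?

135

Systematic enumeration (by largest part, then next-largest, …) yields 135.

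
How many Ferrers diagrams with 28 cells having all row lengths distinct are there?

There are 222 such partitions.

222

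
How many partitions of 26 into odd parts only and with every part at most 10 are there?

Direct enumeration gives 91 partitions.

91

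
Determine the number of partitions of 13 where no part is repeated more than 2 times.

44

A partial list (first 12 by largest part):
13
12, 1
11, 2
11, 1, 1
10, 3
10, 2, 1
9, 4
9, 3, 1
9, 2, 2
9, 2, 1, 1
8, 5
8, 4, 1
…and 32 more, for 44 total.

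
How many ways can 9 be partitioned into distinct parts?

8

Listing the qualifying partitions of 9:
9
8,1
7,2
6,3
6,2,1
5,4
5,3,1
4,3,2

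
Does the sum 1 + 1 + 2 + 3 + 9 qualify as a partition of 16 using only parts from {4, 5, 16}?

No

The parts sum to 16, and the condition 'each summand belongs to {4, 5, 16}' is violated.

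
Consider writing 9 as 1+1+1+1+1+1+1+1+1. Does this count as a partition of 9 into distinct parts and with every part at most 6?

The parts sum to 9, and the condition 'all summands are distinct' is violated.

No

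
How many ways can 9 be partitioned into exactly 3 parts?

7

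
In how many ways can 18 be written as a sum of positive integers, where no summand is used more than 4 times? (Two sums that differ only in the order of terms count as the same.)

There are 262 such partitions.

262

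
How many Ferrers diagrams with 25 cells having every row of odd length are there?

Direct enumeration gives 142 partitions.

142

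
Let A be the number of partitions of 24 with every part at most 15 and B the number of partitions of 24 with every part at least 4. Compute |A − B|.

Partitions of 24 with every part at most 15: 1508.
Partitions of 24 with every part at least 4: 50.
|1508 − 50| = 1458.

1458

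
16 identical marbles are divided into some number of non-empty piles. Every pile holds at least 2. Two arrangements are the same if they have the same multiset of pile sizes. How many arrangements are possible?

55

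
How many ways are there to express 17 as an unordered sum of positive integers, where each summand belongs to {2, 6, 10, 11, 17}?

3

The partitions of 17 that satisfy the conditions:
17
11 + 6
11 + 2 + 2 + 2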